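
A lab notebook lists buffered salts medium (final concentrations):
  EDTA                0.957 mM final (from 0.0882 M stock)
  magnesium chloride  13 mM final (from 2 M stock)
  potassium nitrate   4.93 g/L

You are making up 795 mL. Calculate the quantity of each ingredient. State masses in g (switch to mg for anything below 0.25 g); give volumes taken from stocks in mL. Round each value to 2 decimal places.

Target volume = 795 mL = 0.795 L.
EDTA: V = C2·V2/C1 = 0.957 mM × 795 mL ÷ 88.2 mM = 8.63 mL
magnesium chloride: V = C2·V2/C1 = 13 mM × 795 mL ÷ 2000 mM = 5.17 mL
potassium nitrate: 4.93 g/L × 0.795 L = 3.92 g

EDTA 8.63 mL; magnesium chloride 5.17 mL; potassium nitrate 3.92 g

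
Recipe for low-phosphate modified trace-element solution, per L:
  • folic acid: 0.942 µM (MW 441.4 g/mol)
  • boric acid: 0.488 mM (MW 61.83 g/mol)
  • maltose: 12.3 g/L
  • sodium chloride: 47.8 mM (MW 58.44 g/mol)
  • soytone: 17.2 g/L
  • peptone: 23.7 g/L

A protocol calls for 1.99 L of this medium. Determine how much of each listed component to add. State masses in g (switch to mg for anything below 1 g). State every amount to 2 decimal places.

folic acid 0.83 mg; boric acid 60.04 mg; maltose 24.48 g; sodium chloride 5.56 g; soytone 34.23 g; peptone 47.16 g

Scale factor relative to 1 L: 1.99.
folic acid: 0.942 µmol/L × 441.4 g/mol × 1.99 L ÷ 1000 = 0.83 mg
boric acid: 0.488 mmol/L × 61.83 mg/mmol × 1.99 L = 60.04 mg
maltose: 12.3 g/L × 1.99 L = 24.48 g
sodium chloride: 47.8 mmol/L × 58.44 g/mol × 1.99 L ÷ 1000 = 5.56 g
soytone: 17.2 g/L × 1.99 L = 34.23 g
peptone: 23.7 g/L × 1.99 L = 47.16 g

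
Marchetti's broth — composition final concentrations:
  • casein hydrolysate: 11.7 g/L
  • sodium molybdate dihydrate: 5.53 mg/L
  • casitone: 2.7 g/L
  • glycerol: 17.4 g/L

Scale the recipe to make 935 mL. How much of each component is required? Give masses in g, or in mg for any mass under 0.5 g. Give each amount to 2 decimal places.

Working volume: 935 mL = 0.935 L.
casein hydrolysate: 11.7 g/L × 0.935 L = 10.94 g
sodium molybdate dihydrate: 5.53 mg/L × 0.935 L = 5.17 mg
casitone: 2.7 g/L × 0.935 L = 2.52 g
glycerol: 17.4 g/L × 0.935 L = 16.27 g

casein hydrolysate 10.94 g; sodium molybdate dihydrate 5.17 mg; casitone 2.52 g; glycerol 16.27 g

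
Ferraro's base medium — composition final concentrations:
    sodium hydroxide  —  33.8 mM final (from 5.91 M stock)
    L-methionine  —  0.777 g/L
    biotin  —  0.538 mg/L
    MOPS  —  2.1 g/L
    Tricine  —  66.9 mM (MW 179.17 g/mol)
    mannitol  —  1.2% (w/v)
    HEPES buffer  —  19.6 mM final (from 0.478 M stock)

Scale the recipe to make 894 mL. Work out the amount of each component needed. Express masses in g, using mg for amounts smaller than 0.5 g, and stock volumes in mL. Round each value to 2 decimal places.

sodium hydroxide 5.11 mL; L-methionine 0.69 g; biotin 0.48 mg; MOPS 1.88 g; Tricine 10.72 g; mannitol 10.73 g; HEPES buffer 36.66 mL

Target volume = 894 mL = 0.894 L.
sodium hydroxide: dilute stock: 33.8 mM × 894 mL ÷ 5910 mM = 5.11 mL
L-methionine: 0.777 g/L × 0.894 L = 0.69 g
biotin: 0.538 mg/L × 0.894 L = 0.48 mg
MOPS: 2.1 g/L × 0.894 L = 1.88 g
Tricine: 66.9 mmol/L × 179.17 g/mol × 0.894 L ÷ 1000 = 10.72 g
mannitol: 1.2 g per 100 mL × 894 mL ÷ 100 = 10.73 g
HEPES buffer: C1V1 = C2V2 → 19.6 mM × 894 mL ÷ 478 mM = 36.66 mL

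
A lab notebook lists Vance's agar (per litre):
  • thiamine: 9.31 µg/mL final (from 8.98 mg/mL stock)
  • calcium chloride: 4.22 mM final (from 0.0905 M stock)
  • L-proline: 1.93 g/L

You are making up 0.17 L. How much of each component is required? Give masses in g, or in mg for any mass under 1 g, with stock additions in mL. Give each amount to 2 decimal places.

thiamine 0.18 mL; calcium chloride 7.93 mL; L-proline 328.10 mg

Working volume: 0.17 L.
thiamine: C1V1 = C2V2 → 9.31 µg/mL × 170 mL ÷ 8980 µg/mL = 0.18 mL
calcium chloride: C1V1 = C2V2 → 4.22 mM × 170 mL ÷ 90.5 mM = 7.93 mL
L-proline: 1.93 g/L × 0.17 L = 0.3281 g = 328.10 mg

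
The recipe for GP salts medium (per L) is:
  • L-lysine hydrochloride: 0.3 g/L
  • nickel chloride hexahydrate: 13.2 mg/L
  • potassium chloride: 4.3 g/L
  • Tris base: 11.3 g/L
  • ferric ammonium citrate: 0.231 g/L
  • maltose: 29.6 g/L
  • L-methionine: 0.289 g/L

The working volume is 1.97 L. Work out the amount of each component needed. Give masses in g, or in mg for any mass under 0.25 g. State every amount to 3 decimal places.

Scale factor relative to 1 L: 1.97.
L-lysine hydrochloride: 0.3 g/L × 1.97 L = 0.591 g
nickel chloride hexahydrate: 13.2 mg/L × 1.97 L = 26.004 mg
potassium chloride: 4.3 g/L × 1.97 L = 8.471 g
Tris base: 11.3 g/L × 1.97 L = 22.261 g
ferric ammonium citrate: 0.231 g/L × 1.97 L = 0.455 g
maltose: 29.6 g/L × 1.97 L = 58.312 g
L-methionine: 0.289 g/L × 1.97 L = 0.569 g

L-lysine hydrochloride 0.591 g; nickel chloride hexahydrate 26.004 mg; potassium chloride 8.471 g; Tris base 22.261 g; ferric ammonium citrate 0.455 g; maltose 58.312 g; L-methionine 0.569 g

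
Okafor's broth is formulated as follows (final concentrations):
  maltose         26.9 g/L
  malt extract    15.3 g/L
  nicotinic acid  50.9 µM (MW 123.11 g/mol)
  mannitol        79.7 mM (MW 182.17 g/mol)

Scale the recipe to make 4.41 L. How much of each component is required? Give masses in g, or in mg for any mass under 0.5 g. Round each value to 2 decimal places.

maltose 118.63 g; malt extract 67.47 g; nicotinic acid 27.63 mg; mannitol 64.03 g

Scale factor relative to 1 L: 4.41.
maltose: 26.9 g/L × 4.41 L = 118.63 g
malt extract: 15.3 g/L × 4.41 L = 67.47 g
nicotinic acid: 50.9 µmol/L × 123.11 g/mol × 4.41 L ÷ 1000 = 27.63 mg
mannitol: 79.7 mmol/L × 182.17 g/mol × 4.41 L ÷ 1000 = 64.03 g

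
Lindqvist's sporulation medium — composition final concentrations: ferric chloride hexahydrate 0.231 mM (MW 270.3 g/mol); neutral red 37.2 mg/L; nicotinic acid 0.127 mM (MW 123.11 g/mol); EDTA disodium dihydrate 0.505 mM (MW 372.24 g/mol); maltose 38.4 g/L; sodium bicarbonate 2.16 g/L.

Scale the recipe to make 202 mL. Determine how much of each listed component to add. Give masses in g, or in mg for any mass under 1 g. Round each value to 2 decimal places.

ferric chloride hexahydrate 12.61 mg; neutral red 7.51 mg; nicotinic acid 3.16 mg; EDTA disodium dihydrate 37.97 mg; maltose 7.76 g; sodium bicarbonate 436.32 mg

Working volume: 202 mL = 0.202 L.
ferric chloride hexahydrate: 0.231 mmol/L × 270.3 mg/mmol × 0.202 L = 12.61 mg
neutral red: 37.2 mg/L × 0.202 L = 7.51 mg
nicotinic acid: 0.127 mmol/L × 123.11 mg/mmol × 0.202 L = 3.16 mg
EDTA disodium dihydrate: 0.505 mmol/L × 372.24 mg/mmol × 0.202 L = 37.97 mg
maltose: 38.4 g/L × 0.202 L = 7.76 g
sodium bicarbonate: 2.16 g/L × 0.202 L = 0.43632 g = 436.32 mg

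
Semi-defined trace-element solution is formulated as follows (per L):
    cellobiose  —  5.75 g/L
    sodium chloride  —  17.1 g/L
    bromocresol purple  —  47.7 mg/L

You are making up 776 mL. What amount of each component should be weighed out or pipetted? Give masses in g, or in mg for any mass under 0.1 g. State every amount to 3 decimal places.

cellobiose 4.462 g; sodium chloride 13.270 g; bromocresol purple 37.015 mg

Scale factor relative to 1 L: 0.776.
cellobiose: 5.75 g/L × 0.776 L = 4.462 g
sodium chloride: 17.1 g/L × 0.776 L = 13.270 g
bromocresol purple: 47.7 mg/L × 0.776 L = 37.015 mg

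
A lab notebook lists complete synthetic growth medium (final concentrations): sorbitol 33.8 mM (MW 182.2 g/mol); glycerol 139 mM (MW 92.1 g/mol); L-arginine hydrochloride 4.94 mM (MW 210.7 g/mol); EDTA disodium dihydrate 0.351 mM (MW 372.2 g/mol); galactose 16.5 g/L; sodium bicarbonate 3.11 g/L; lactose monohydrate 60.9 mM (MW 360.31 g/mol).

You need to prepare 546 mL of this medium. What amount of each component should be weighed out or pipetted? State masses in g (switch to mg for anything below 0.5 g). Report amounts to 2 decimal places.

Scale factor relative to 1 L: 0.546.
sorbitol: 33.8 mmol/L × 182.2 g/mol × 0.546 L ÷ 1000 = 3.36 g
glycerol: 139 mmol/L × 92.1 g/mol × 0.546 L ÷ 1000 = 6.99 g
L-arginine hydrochloride: 4.94 mmol/L × 210.7 g/mol × 0.546 L ÷ 1000 = 0.57 g
EDTA disodium dihydrate: 0.351 mmol/L × 372.2 mg/mmol × 0.546 L = 71.33 mg
galactose: 16.5 g/L × 0.546 L = 9.01 g
sodium bicarbonate: 3.11 g/L × 0.546 L = 1.70 g
lactose monohydrate: 60.9 mmol/L × 360.31 g/mol × 0.546 L ÷ 1000 = 11.98 g

sorbitol 3.36 g; glycerol 6.99 g; L-arginine hydrochloride 0.57 g; EDTA disodium dihydrate 71.33 mg; galactose 9.01 g; sodium bicarbonate 1.70 g; lactose monohydrate 11.98 g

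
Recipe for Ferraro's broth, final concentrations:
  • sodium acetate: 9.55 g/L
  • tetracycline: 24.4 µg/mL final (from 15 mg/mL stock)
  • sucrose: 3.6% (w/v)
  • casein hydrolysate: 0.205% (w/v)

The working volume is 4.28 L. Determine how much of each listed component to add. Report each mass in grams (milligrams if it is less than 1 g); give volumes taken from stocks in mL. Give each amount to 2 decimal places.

Working volume: 4.28 L.
sodium acetate: 9.55 g/L × 4.28 L = 40.87 g
tetracycline: dilute stock: 24.4 µg/mL × 4280 mL ÷ 15000 µg/mL = 6.96 mL
sucrose: 3.6% w/v = 36 g/L → 36 × 4.28 L = 154.08 g
casein hydrolysate: 0.205% w/v = 2.05 g/L → 2.05 × 4.28 L = 8.77 g

sodium acetate 40.87 g; tetracycline 6.96 mL; sucrose 154.08 g; casein hydrolysate 8.77 g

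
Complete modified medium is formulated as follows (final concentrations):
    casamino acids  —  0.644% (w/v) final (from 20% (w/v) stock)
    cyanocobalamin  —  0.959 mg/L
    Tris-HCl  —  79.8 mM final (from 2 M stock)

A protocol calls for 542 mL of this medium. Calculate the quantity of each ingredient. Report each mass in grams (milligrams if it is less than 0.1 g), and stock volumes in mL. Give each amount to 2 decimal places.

casamino acids 17.45 mL; cyanocobalamin 0.52 mg; Tris-HCl 21.63 mL

Scale factor relative to 1 L: 0.542.
casamino acids: C1V1 = C2V2 → 0.644% ÷ 20% × 542 mL = 17.45 mL
cyanocobalamin: 0.959 mg/L × 0.542 L = 0.52 mg
Tris-HCl: dilute stock: 79.8 mM × 542 mL ÷ 2000 mM = 21.63 mL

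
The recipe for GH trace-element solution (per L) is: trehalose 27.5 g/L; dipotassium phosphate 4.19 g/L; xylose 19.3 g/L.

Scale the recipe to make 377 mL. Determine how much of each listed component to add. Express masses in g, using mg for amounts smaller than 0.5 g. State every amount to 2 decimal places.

trehalose 10.37 g; dipotassium phosphate 1.58 g; xylose 7.28 g

Working volume: 377 mL = 0.377 L.
trehalose: 27.5 g/L × 0.377 L = 10.37 g
dipotassium phosphate: 4.19 g/L × 0.377 L = 1.58 g
xylose: 19.3 g/L × 0.377 L = 7.28 g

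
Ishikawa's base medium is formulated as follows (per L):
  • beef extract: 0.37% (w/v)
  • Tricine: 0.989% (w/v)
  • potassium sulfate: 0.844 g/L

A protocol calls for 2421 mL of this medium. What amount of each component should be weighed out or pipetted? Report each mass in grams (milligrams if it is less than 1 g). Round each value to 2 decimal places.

beef extract 8.96 g; Tricine 23.94 g; potassium sulfate 2.04 g

Scale factor relative to 1 L: 2.421.
beef extract: 0.37 g per 100 mL × 2421 mL ÷ 100 = 8.96 g
Tricine: 0.989% w/v = 9.89 g/L → 9.89 × 2.421 L = 23.94 g
potassium sulfate: 0.844 g/L × 2.421 L = 2.04 g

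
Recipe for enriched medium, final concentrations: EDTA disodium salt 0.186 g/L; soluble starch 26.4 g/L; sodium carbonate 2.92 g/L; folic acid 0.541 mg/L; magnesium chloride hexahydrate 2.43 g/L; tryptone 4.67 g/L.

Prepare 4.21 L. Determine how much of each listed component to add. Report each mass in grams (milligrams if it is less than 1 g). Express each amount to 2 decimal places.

Working volume: 4.21 L.
EDTA disodium salt: 0.186 g/L × 4.21 L = 0.78306 g = 783.06 mg
soluble starch: 26.4 g/L × 4.21 L = 111.14 g
sodium carbonate: 2.92 g/L × 4.21 L = 12.29 g
folic acid: 0.541 mg/L × 4.21 L = 2.28 mg
magnesium chloride hexahydrate: 2.43 g/L × 4.21 L = 10.23 g
tryptone: 4.67 g/L × 4.21 L = 19.66 g

EDTA disodium salt 783.06 mg; soluble starch 111.14 g; sodium carbonate 12.29 g; folic acid 2.28 mg; magnesium chloride hexahydrate 10.23 g; tryptone 19.66 g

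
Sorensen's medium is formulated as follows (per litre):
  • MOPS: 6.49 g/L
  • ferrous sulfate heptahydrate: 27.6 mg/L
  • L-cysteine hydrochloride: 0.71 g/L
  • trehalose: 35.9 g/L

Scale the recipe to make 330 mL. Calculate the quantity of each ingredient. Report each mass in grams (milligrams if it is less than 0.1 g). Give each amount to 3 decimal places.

MOPS 2.142 g; ferrous sulfate heptahydrate 9.108 mg; L-cysteine hydrochloride 0.234 g; trehalose 11.847 g

Scale factor relative to 1 L: 0.33.
MOPS: 6.49 g/L × 0.33 L = 2.142 g
ferrous sulfate heptahydrate: 27.6 mg/L × 0.33 L = 9.108 mg
L-cysteine hydrochloride: 0.71 g/L × 0.33 L = 0.234 g
trehalose: 35.9 g/L × 0.33 L = 11.847 g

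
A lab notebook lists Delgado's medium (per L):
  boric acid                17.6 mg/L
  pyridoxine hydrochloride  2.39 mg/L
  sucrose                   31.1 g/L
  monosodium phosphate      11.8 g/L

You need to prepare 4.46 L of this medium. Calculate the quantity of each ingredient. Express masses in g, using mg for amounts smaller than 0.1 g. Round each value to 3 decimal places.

Scale factor relative to 1 L: 4.46.
boric acid: 17.6 mg/L × 4.46 L = 78.496 mg
pyridoxine hydrochloride: 2.39 mg/L × 4.46 L = 10.659 mg
sucrose: 31.1 g/L × 4.46 L = 138.706 g
monosodium phosphate: 11.8 g/L × 4.46 L = 52.628 g

boric acid 78.496 mg; pyridoxine hydrochloride 10.659 mg; sucrose 138.706 g; monosodium phosphate 52.628 g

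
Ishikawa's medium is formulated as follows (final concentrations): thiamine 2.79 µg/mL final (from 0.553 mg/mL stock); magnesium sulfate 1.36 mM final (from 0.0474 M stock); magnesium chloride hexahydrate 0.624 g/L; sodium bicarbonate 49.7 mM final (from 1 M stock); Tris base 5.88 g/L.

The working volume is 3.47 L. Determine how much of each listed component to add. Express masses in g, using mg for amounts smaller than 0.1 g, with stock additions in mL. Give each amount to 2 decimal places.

thiamine 17.51 mL; magnesium sulfate 99.56 mL; magnesium chloride hexahydrate 2.17 g; sodium bicarbonate 172.46 mL; Tris base 20.40 g

Working volume: 3.47 L.
thiamine: dilute stock: 2.79 µg/mL × 3470 mL ÷ 553 µg/mL = 17.51 mL
magnesium sulfate: C1V1 = C2V2 → 1.36 mM × 3470 mL ÷ 47.4 mM = 99.56 mL
magnesium chloride hexahydrate: 0.624 g/L × 3.47 L = 2.17 g
sodium bicarbonate: V = C2·V2/C1 = 49.7 mM × 3470 mL ÷ 1000 mM = 172.46 mL
Tris base: 5.88 g/L × 3.47 L = 20.40 g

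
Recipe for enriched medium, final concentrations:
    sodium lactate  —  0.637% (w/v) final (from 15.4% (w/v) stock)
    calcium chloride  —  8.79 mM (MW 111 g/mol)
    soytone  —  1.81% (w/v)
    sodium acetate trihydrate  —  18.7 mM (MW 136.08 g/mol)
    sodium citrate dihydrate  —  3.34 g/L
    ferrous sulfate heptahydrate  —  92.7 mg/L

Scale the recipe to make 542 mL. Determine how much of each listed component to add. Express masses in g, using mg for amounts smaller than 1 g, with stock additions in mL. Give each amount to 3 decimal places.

Scale factor relative to 1 L: 0.542.
sodium lactate: dilute stock: 0.637% ÷ 15.4% × 542 mL = 22.419 mL
calcium chloride: 8.79 mmol/L × 111 mg/mmol × 0.542 L = 528.824 mg
soytone: 1.81% w/v = 18.1 g/L → 18.1 × 0.542 L = 9.810 g
sodium acetate trihydrate: 18.7 mmol/L × 136.08 g/mol × 0.542 L ÷ 1000 = 1.379 g
sodium citrate dihydrate: 3.34 g/L × 0.542 L = 1.810 g
ferrous sulfate heptahydrate: 92.7 mg/L × 0.542 L = 50.243 mg

sodium lactate 22.419 mL; calcium chloride 528.824 mg; soytone 9.810 g; sodium acetate trihydrate 1.379 g; sodium citrate dihydrate 1.810 g; ferrous sulfate heptahydrate 50.243 mg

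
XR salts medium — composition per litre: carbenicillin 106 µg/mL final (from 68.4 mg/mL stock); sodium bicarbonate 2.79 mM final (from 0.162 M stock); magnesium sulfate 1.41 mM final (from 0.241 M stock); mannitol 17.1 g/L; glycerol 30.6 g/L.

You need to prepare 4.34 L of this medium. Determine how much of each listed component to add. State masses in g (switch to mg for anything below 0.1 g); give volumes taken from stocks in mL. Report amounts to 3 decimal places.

Scale factor relative to 1 L: 4.34.
carbenicillin: V = C2·V2/C1 = 106 µg/mL × 4340 mL ÷ 68400 µg/mL = 6.726 mL
sodium bicarbonate: C1V1 = C2V2 → 2.79 mM × 4340 mL ÷ 162 mM = 74.744 mL
magnesium sulfate: V = C2·V2/C1 = 1.41 mM × 4340 mL ÷ 241 mM = 25.392 mL
mannitol: 17.1 g/L × 4.34 L = 74.214 g
glycerol: 30.6 g/L × 4.34 L = 132.804 g

carbenicillin 6.726 mL; sodium bicarbonate 74.744 mL; magnesium sulfate 25.392 mL; mannitol 74.214 g; glycerol 132.804 g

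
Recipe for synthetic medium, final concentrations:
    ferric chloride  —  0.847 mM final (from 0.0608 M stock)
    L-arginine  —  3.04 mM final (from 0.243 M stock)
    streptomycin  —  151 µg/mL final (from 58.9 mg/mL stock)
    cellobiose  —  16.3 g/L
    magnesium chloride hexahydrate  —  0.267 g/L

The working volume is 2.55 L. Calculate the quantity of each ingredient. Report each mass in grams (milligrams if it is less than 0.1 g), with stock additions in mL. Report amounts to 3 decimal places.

ferric chloride 35.524 mL; L-arginine 31.901 mL; streptomycin 6.537 mL; cellobiose 41.565 g; magnesium chloride hexahydrate 0.681 g

Scale factor relative to 1 L: 2.55.
ferric chloride: V = C2·V2/C1 = 0.847 mM × 2550 mL ÷ 60.8 mM = 35.524 mL
L-arginine: V = C2·V2/C1 = 3.04 mM × 2550 mL ÷ 243 mM = 31.901 mL
streptomycin: V = C2·V2/C1 = 151 µg/mL × 2550 mL ÷ 58900 µg/mL = 6.537 mL
cellobiose: 16.3 g/L × 2.55 L = 41.565 g
magnesium chloride hexahydrate: 0.267 g/L × 2.55 L = 0.681 g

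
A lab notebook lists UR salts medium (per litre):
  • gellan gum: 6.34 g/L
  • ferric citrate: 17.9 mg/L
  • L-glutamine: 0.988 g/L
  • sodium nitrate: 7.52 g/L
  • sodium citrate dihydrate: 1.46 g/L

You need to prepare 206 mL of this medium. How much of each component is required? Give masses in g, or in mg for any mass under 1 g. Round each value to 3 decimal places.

Target volume = 206 mL = 0.206 L.
gellan gum: 6.34 g/L × 0.206 L = 1.306 g
ferric citrate: 17.9 mg/L × 0.206 L = 3.687 mg
L-glutamine: 0.988 g/L × 0.206 L = 0.203528 g = 203.528 mg
sodium nitrate: 7.52 g/L × 0.206 L = 1.549 g
sodium citrate dihydrate: 1.46 g/L × 0.206 L = 0.30076 g = 300.760 mg

gellan gum 1.306 g; ferric citrate 3.687 mg; L-glutamine 203.528 mg; sodium nitrate 1.549 g; sodium citrate dihydrate 300.760 mg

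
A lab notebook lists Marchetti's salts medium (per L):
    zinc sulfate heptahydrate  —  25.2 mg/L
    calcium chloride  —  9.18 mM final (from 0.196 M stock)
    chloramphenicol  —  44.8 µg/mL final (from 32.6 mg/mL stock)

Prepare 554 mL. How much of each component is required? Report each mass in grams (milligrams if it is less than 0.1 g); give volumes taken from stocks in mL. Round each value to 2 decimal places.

Working volume: 554 mL = 0.554 L.
zinc sulfate heptahydrate: 25.2 mg/L × 0.554 L = 13.96 mg
calcium chloride: C1V1 = C2V2 → 9.18 mM × 554 mL ÷ 196 mM = 25.95 mL
chloramphenicol: C1V1 = C2V2 → 44.8 µg/mL × 554 mL ÷ 32600 µg/mL = 0.76 mL

zinc sulfate heptahydrate 13.96 mg; calcium chloride 25.95 mL; chloramphenicol 0.76 mL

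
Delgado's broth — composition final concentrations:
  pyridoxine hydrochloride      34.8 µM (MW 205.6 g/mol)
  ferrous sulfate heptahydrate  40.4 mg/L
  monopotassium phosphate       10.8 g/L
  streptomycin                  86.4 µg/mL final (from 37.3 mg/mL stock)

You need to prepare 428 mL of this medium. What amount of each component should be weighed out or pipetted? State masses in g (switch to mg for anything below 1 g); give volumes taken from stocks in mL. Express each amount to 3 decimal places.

pyridoxine hydrochloride 3.062 mg; ferrous sulfate heptahydrate 17.291 mg; monopotassium phosphate 4.622 g; streptomycin 0.991 mL

Target volume = 428 mL = 0.428 L.
pyridoxine hydrochloride: 34.8 µmol/L × 205.6 g/mol × 0.428 L ÷ 1000 = 3.062 mg
ferrous sulfate heptahydrate: 40.4 mg/L × 0.428 L = 17.291 mg
monopotassium phosphate: 10.8 g/L × 0.428 L = 4.622 g
streptomycin: V = C2·V2/C1 = 86.4 µg/mL × 428 mL ÷ 37300 µg/mL = 0.991 mL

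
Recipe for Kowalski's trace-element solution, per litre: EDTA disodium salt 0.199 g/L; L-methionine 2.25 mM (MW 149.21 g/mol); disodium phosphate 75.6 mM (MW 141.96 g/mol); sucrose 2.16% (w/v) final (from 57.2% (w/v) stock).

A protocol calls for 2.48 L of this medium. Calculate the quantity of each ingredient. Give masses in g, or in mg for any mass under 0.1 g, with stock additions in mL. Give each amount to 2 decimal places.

EDTA disodium salt 0.49 g; L-methionine 0.83 g; disodium phosphate 26.62 g; sucrose 93.65 mL

Working volume: 2.48 L.
EDTA disodium salt: 0.199 g/L × 2.48 L = 0.49 g
L-methionine: 2.25 mmol/L × 149.21 g/mol × 2.48 L ÷ 1000 = 0.83 g
disodium phosphate: 75.6 mmol/L × 141.96 g/mol × 2.48 L ÷ 1000 = 26.62 g
sucrose: C1V1 = C2V2 → 2.16% ÷ 57.2% × 2480 mL = 93.65 mL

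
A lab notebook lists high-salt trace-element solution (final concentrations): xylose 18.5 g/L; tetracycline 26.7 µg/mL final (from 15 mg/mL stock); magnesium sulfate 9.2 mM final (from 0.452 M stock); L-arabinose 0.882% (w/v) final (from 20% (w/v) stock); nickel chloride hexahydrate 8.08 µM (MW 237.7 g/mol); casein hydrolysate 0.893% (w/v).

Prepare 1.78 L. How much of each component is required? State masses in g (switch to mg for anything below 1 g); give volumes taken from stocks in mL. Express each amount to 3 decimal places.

xylose 32.930 g; tetracycline 3.168 mL; magnesium sulfate 36.230 mL; L-arabinose 78.498 mL; nickel chloride hexahydrate 3.419 mg; casein hydrolysate 15.895 g

Scale factor relative to 1 L: 1.78.
xylose: 18.5 g/L × 1.78 L = 32.930 g
tetracycline: dilute stock: 26.7 µg/mL × 1780 mL ÷ 15000 µg/mL = 3.168 mL
magnesium sulfate: V = C2·V2/C1 = 9.2 mM × 1780 mL ÷ 452 mM = 36.230 mL
L-arabinose: V = C2·V2/C1 = 0.882% ÷ 20% × 1780 mL = 78.498 mL
nickel chloride hexahydrate: 8.08 µmol/L × 237.7 g/mol × 1.78 L ÷ 1000 = 3.419 mg
casein hydrolysate: 0.893 g per 100 mL × 1780 mL ÷ 100 = 15.895 g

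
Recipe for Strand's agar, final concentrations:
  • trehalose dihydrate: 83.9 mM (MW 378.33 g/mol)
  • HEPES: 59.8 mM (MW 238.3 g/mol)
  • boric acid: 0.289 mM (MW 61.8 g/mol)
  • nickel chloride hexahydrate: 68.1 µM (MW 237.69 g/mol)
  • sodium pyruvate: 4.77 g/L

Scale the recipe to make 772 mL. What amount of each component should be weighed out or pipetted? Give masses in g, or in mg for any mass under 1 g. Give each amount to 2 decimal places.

Working volume: 772 mL = 0.772 L.
trehalose dihydrate: 83.9 mmol/L × 378.33 g/mol × 0.772 L ÷ 1000 = 24.50 g
HEPES: 59.8 mmol/L × 238.3 g/mol × 0.772 L ÷ 1000 = 11.00 g
boric acid: 0.289 mmol/L × 61.8 mg/mmol × 0.772 L = 13.79 mg
nickel chloride hexahydrate: 68.1 µmol/L × 237.69 g/mol × 0.772 L ÷ 1000 = 12.50 mg
sodium pyruvate: 4.77 g/L × 0.772 L = 3.68 g

trehalose dihydrate 24.50 g; HEPES 11.00 g; boric acid 13.79 mg; nickel chloride hexahydrate 12.50 mg; sodium pyruvate 3.68 g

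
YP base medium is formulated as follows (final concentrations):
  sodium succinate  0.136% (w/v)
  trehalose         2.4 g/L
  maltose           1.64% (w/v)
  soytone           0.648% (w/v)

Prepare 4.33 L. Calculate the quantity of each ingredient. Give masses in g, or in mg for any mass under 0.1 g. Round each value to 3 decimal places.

sodium succinate 5.889 g; trehalose 10.392 g; maltose 71.012 g; soytone 28.058 g

Scale factor relative to 1 L: 4.33.
sodium succinate: 0.136 g per 100 mL × 4330 mL ÷ 100 = 5.889 g
trehalose: 2.4 g/L × 4.33 L = 10.392 g
maltose: 1.64% w/v = 16.4 g/L → 16.4 × 4.33 L = 71.012 g
soytone: 0.648% w/v = 6.48 g/L → 6.48 × 4.33 L = 28.058 g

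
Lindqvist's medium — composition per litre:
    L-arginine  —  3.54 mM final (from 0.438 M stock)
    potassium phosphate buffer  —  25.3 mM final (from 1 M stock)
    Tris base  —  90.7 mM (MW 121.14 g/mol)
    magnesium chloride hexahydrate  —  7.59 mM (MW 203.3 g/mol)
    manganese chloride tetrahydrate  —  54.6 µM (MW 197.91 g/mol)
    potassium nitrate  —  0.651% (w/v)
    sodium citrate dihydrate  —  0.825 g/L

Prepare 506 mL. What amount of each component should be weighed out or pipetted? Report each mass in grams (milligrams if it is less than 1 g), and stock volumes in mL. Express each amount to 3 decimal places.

L-arginine 4.090 mL; potassium phosphate buffer 12.802 mL; Tris base 5.560 g; magnesium chloride hexahydrate 780.782 mg; manganese chloride tetrahydrate 5.468 mg; potassium nitrate 3.294 g; sodium citrate dihydrate 417.450 mg

Scale factor relative to 1 L: 0.506.
L-arginine: V = C2·V2/C1 = 3.54 mM × 506 mL ÷ 438 mM = 4.090 mL
potassium phosphate buffer: C1V1 = C2V2 → 25.3 mM × 506 mL ÷ 1000 mM = 12.802 mL
Tris base: 90.7 mmol/L × 121.14 g/mol × 0.506 L ÷ 1000 = 5.560 g
magnesium chloride hexahydrate: 7.59 mmol/L × 203.3 mg/mmol × 0.506 L = 780.782 mg
manganese chloride tetrahydrate: 54.6 µmol/L × 197.91 g/mol × 0.506 L ÷ 1000 = 5.468 mg
potassium nitrate: 0.651% w/v = 6.51 g/L → 6.51 × 0.506 L = 3.294 g
sodium citrate dihydrate: 0.825 g/L × 0.506 L = 0.41745 g = 417.450 mg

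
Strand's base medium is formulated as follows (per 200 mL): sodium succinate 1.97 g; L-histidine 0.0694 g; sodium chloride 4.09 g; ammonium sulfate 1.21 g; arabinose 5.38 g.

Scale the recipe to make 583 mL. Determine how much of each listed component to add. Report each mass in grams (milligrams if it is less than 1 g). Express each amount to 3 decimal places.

sodium succinate 5.743 g; L-histidine 202.301 mg; sodium chloride 11.922 g; ammonium sulfate 3.527 g; arabinose 15.683 g

Scale factor = 583 mL / 200 mL = 2.915.
sodium succinate: 1.97 g × (583 mL / 200 mL) = 5.743 g
L-histidine: 0.0694 g × (583 mL / 200 mL) = 0.202301 g = 202.301 mg
sodium chloride: 4.09 g × (583 mL / 200 mL) = 11.922 g
ammonium sulfate: 1.21 g × (583 mL / 200 mL) = 3.527 g
arabinose: 5.38 g × (583 mL / 200 mL) = 15.683 g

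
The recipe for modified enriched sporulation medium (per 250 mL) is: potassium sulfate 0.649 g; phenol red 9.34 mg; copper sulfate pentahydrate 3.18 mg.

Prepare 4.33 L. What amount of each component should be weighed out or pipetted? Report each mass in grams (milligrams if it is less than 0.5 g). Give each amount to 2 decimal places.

potassium sulfate 11.24 g; phenol red 161.77 mg; copper sulfate pentahydrate 55.08 mg

Ratio of target to recipe volume: 4330 / 250 = 17.32.
potassium sulfate: 0.649 g × (4330 mL / 250 mL) = 11.24 g
phenol red: 9.34 mg × (4330 mL / 250 mL) = 161.77 mg
copper sulfate pentahydrate: 3.18 mg × (4330 mL / 250 mL) = 55.08 mg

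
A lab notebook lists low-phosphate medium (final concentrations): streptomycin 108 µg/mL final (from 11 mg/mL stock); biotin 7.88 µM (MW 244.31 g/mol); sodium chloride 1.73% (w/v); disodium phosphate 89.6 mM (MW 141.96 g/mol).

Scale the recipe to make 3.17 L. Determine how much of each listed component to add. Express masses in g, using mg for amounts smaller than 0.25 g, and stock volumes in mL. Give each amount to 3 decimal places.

streptomycin 31.124 mL; biotin 6.103 mg; sodium chloride 54.841 g; disodium phosphate 40.321 g

Working volume: 3.17 L.
streptomycin: dilute stock: 108 µg/mL × 3170 mL ÷ 11000 µg/mL = 31.124 mL
biotin: 7.88 µmol/L × 244.31 g/mol × 3.17 L ÷ 1000 = 6.103 mg
sodium chloride: 1.73% w/v = 17.3 g/L → 17.3 × 3.17 L = 54.841 g
disodium phosphate: 89.6 mmol/L × 141.96 g/mol × 3.17 L ÷ 1000 = 40.321 g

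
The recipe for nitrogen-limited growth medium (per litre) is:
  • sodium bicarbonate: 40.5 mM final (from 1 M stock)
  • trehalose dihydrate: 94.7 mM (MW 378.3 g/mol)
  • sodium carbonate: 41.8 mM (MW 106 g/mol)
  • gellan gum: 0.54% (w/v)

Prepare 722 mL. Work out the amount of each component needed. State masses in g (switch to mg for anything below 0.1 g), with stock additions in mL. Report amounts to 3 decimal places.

Target volume = 722 mL = 0.722 L.
sodium bicarbonate: dilute stock: 40.5 mM × 722 mL ÷ 1000 mM = 29.241 mL
trehalose dihydrate: 94.7 mmol/L × 378.3 g/mol × 0.722 L ÷ 1000 = 25.866 g
sodium carbonate: 41.8 mmol/L × 106 g/mol × 0.722 L ÷ 1000 = 3.199 g
gellan gum: 0.54 g per 100 mL × 722 mL ÷ 100 = 3.899 g

sodium bicarbonate 29.241 mL; trehalose dihydrate 25.866 g; sodium carbonate 3.199 g; gellan gum 3.899 g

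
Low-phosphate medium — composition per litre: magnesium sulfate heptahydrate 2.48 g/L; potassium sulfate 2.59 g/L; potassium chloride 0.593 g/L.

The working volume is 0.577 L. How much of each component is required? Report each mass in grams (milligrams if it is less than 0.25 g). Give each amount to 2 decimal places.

magnesium sulfate heptahydrate 1.43 g; potassium sulfate 1.49 g; potassium chloride 0.34 g

Working volume: 0.577 L.
magnesium sulfate heptahydrate: 2.48 g/L × 0.577 L = 1.43 g
potassium sulfate: 2.59 g/L × 0.577 L = 1.49 g
potassium chloride: 0.593 g/L × 0.577 L = 0.34 g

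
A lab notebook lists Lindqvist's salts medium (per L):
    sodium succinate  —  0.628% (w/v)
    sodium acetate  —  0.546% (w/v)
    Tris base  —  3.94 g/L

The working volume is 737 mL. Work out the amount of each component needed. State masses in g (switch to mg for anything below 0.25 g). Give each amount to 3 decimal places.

Target volume = 737 mL = 0.737 L.
sodium succinate: 0.628 g per 100 mL × 737 mL ÷ 100 = 4.628 g
sodium acetate: 0.546 g per 100 mL × 737 mL ÷ 100 = 4.024 g
Tris base: 3.94 g/L × 0.737 L = 2.904 g

sodium succinate 4.628 g; sodium acetate 4.024 g; Tris base 2.904 g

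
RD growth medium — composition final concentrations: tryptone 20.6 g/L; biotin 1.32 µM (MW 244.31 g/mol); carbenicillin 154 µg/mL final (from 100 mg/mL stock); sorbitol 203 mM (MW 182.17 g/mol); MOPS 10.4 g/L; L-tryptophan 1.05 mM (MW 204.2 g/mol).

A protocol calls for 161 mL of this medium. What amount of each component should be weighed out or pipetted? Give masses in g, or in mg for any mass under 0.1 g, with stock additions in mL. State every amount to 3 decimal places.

Scale factor relative to 1 L: 0.161.
tryptone: 20.6 g/L × 0.161 L = 3.317 g
biotin: 1.32 µmol/L × 244.31 g/mol × 0.161 L ÷ 1000 = 0.052 mg
carbenicillin: V = C2·V2/C1 = 154 µg/mL × 161 mL ÷ 100000 µg/mL = 0.248 mL
sorbitol: 203 mmol/L × 182.17 g/mol × 0.161 L ÷ 1000 = 5.954 g
MOPS: 10.4 g/L × 0.161 L = 1.674 g
L-tryptophan: 1.05 mmol/L × 204.2 mg/mmol × 0.161 L = 34.520 mg

tryptone 3.317 g; biotin 0.052 mg; carbenicillin 0.248 mL; sorbitol 5.954 g; MOPS 1.674 g; L-tryptophan 34.520 mg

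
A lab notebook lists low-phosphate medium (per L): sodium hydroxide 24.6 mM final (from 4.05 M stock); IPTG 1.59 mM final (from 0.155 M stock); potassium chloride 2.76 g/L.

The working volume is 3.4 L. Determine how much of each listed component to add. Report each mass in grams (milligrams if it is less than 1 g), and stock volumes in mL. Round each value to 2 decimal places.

Working volume: 3.4 L.
sodium hydroxide: V = C2·V2/C1 = 24.6 mM × 3400 mL ÷ 4050 mM = 20.65 mL
IPTG: V = C2·V2/C1 = 1.59 mM × 3400 mL ÷ 155 mM = 34.88 mL
potassium chloride: 2.76 g/L × 3.4 L = 9.38 g

sodium hydroxide 20.65 mL; IPTG 34.88 mL; potassium chloride 9.38 g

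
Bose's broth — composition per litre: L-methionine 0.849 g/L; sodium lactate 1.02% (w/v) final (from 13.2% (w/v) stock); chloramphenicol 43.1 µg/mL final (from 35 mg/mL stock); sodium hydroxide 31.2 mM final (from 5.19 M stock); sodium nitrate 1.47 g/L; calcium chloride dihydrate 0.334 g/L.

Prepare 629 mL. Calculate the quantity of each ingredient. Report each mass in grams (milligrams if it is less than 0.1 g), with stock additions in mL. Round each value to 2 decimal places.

L-methionine 0.53 g; sodium lactate 48.60 mL; chloramphenicol 0.77 mL; sodium hydroxide 3.78 mL; sodium nitrate 0.92 g; calcium chloride dihydrate 0.21 g

Scale factor relative to 1 L: 0.629.
L-methionine: 0.849 g/L × 0.629 L = 0.53 g
sodium lactate: dilute stock: 1.02% ÷ 13.2% × 629 mL = 48.60 mL
chloramphenicol: dilute stock: 43.1 µg/mL × 629 mL ÷ 35000 µg/mL = 0.77 mL
sodium hydroxide: dilute stock: 31.2 mM × 629 mL ÷ 5190 mM = 3.78 mL
sodium nitrate: 1.47 g/L × 0.629 L = 0.92 g
calcium chloride dihydrate: 0.334 g/L × 0.629 L = 0.21 g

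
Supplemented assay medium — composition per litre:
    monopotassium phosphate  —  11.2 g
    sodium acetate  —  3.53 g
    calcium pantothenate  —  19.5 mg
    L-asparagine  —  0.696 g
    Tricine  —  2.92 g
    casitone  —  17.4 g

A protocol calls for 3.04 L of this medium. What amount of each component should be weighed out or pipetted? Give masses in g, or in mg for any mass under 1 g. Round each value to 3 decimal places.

monopotassium phosphate 34.048 g; sodium acetate 10.731 g; calcium pantothenate 59.280 mg; L-asparagine 2.116 g; Tricine 8.877 g; casitone 52.896 g

Scale factor = 3040 mL / 1000 mL = 3.04.
monopotassium phosphate: 11.2 g × (3040 mL / 1000 mL) = 34.048 g
sodium acetate: 3.53 g × (3040 mL / 1000 mL) = 10.731 g
calcium pantothenate: 19.5 mg × (3040 mL / 1000 mL) = 59.280 mg
L-asparagine: 0.696 g × (3040 mL / 1000 mL) = 2.116 g
Tricine: 2.92 g × (3040 mL / 1000 mL) = 8.877 g
casitone: 17.4 g × (3040 mL / 1000 mL) = 52.896 g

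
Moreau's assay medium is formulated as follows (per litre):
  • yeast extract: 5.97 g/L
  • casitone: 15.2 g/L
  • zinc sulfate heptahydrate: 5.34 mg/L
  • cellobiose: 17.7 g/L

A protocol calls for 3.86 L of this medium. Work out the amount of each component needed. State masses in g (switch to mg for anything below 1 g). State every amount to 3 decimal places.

yeast extract 23.044 g; casitone 58.672 g; zinc sulfate heptahydrate 20.612 mg; cellobiose 68.322 g

Working volume: 3.86 L.
yeast extract: 5.97 g/L × 3.86 L = 23.044 g
casitone: 15.2 g/L × 3.86 L = 58.672 g
zinc sulfate heptahydrate: 5.34 mg/L × 3.86 L = 20.612 mg
cellobiose: 17.7 g/L × 3.86 L = 68.322 g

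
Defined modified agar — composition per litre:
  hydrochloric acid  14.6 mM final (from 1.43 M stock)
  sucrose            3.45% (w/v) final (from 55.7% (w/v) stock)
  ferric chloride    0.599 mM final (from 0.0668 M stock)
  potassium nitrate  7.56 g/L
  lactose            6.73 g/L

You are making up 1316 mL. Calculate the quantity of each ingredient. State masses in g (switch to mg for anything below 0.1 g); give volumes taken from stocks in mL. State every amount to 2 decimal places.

hydrochloric acid 13.44 mL; sucrose 81.51 mL; ferric chloride 11.80 mL; potassium nitrate 9.95 g; lactose 8.86 g

Working volume: 1316 mL = 1.316 L.
hydrochloric acid: V = C2·V2/C1 = 14.6 mM × 1316 mL ÷ 1430 mM = 13.44 mL
sucrose: dilute stock: 3.45% ÷ 55.7% × 1316 mL = 81.51 mL
ferric chloride: C1V1 = C2V2 → 0.599 mM × 1316 mL ÷ 66.8 mM = 11.80 mL
potassium nitrate: 7.56 g/L × 1.316 L = 9.95 g
lactose: 6.73 g/L × 1.316 L = 8.86 g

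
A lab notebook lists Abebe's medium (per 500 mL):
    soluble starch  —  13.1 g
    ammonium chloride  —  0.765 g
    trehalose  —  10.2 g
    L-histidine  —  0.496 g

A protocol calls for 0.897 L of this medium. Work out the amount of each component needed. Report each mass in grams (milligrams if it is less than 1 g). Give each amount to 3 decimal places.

soluble starch 23.501 g; ammonium chloride 1.372 g; trehalose 18.299 g; L-histidine 889.824 mg

Scale factor = 897 mL / 500 mL = 1.794.
soluble starch: 13.1 g × (897 mL / 500 mL) = 23.501 g
ammonium chloride: 0.765 g × (897 mL / 500 mL) = 1.372 g
trehalose: 10.2 g × (897 mL / 500 mL) = 18.299 g
L-histidine: 0.496 g × (897 mL / 500 mL) = 0.889824 g = 889.824 mg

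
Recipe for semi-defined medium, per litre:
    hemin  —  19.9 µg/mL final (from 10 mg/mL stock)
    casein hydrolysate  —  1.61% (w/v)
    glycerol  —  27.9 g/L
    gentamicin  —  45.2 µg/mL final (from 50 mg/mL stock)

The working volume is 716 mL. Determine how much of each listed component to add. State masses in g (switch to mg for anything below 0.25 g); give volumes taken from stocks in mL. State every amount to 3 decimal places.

Target volume = 716 mL = 0.716 L.
hemin: dilute stock: 19.9 µg/mL × 716 mL ÷ 10000 µg/mL = 1.425 mL
casein hydrolysate: 1.61 g per 100 mL × 716 mL ÷ 100 = 11.528 g
glycerol: 27.9 g/L × 0.716 L = 19.976 g
gentamicin: C1V1 = C2V2 → 45.2 µg/mL × 716 mL ÷ 50000 µg/mL = 0.647 mL

hemin 1.425 mL; casein hydrolysate 11.528 g; glycerol 19.976 g; gentamicin 0.647 mL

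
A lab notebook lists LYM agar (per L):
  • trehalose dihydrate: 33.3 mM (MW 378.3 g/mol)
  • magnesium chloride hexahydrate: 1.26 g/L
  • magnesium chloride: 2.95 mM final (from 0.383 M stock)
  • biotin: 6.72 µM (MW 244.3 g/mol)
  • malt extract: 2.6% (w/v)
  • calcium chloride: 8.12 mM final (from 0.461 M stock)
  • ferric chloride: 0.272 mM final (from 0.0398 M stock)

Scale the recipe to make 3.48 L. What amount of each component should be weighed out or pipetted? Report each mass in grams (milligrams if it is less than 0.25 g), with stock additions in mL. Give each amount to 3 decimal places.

trehalose dihydrate 43.839 g; magnesium chloride hexahydrate 4.385 g; magnesium chloride 26.804 mL; biotin 5.713 mg; malt extract 90.480 g; calcium chloride 61.296 mL; ferric chloride 23.783 mL

Scale factor relative to 1 L: 3.48.
trehalose dihydrate: 33.3 mmol/L × 378.3 g/mol × 3.48 L ÷ 1000 = 43.839 g
magnesium chloride hexahydrate: 1.26 g/L × 3.48 L = 4.385 g
magnesium chloride: V = C2·V2/C1 = 2.95 mM × 3480 mL ÷ 383 mM = 26.804 mL
biotin: 6.72 µmol/L × 244.3 g/mol × 3.48 L ÷ 1000 = 5.713 mg
malt extract: 2.6 g per 100 mL × 3480 mL ÷ 100 = 90.480 g
calcium chloride: V = C2·V2/C1 = 8.12 mM × 3480 mL ÷ 461 mM = 61.296 mL
ferric chloride: C1V1 = C2V2 → 0.272 mM × 3480 mL ÷ 39.8 mM = 23.783 mL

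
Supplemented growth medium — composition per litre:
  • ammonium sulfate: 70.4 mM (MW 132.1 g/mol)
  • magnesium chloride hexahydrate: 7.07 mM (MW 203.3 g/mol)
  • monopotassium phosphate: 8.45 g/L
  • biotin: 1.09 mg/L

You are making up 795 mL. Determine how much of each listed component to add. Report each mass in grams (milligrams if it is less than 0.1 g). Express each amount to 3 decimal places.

Scale factor relative to 1 L: 0.795.
ammonium sulfate: 70.4 mmol/L × 132.1 g/mol × 0.795 L ÷ 1000 = 7.393 g
magnesium chloride hexahydrate: 7.07 mmol/L × 203.3 g/mol × 0.795 L ÷ 1000 = 1.143 g
monopotassium phosphate: 8.45 g/L × 0.795 L = 6.718 g
biotin: 1.09 mg/L × 0.795 L = 0.867 mg

ammonium sulfate 7.393 g; magnesium chloride hexahydrate 1.143 g; monopotassium phosphate 6.718 g; biotin 0.867 mg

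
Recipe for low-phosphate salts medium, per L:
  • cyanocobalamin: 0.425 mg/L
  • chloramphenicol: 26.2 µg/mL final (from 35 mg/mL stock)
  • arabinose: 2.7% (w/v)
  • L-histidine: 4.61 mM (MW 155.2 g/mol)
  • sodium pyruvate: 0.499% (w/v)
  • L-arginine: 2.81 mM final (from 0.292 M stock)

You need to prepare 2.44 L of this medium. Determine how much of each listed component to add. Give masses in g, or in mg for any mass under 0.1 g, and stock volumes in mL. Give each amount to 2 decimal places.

Scale factor relative to 1 L: 2.44.
cyanocobalamin: 0.425 mg/L × 2.44 L = 1.04 mg
chloramphenicol: C1V1 = C2V2 → 26.2 µg/mL × 2440 mL ÷ 35000 µg/mL = 1.83 mL
arabinose: 2.7% w/v = 27 g/L → 27 × 2.44 L = 65.88 g
L-histidine: 4.61 mmol/L × 155.2 g/mol × 2.44 L ÷ 1000 = 1.75 g
sodium pyruvate: 0.499 g per 100 mL × 2440 mL ÷ 100 = 12.18 g
L-arginine: V = C2·V2/C1 = 2.81 mM × 2440 mL ÷ 292 mM = 23.48 mL

cyanocobalamin 1.04 mg; chloramphenicol 1.83 mL; arabinose 65.88 g; L-histidine 1.75 g; sodium pyruvate 12.18 g; L-arginine 23.48 mL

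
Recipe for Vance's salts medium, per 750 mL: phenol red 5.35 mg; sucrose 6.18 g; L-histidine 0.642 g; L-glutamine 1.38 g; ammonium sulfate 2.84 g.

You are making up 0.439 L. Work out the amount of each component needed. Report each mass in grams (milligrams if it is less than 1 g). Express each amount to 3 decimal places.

Scale factor = 439 mL / 750 mL = 0.585333.
phenol red: 5.35 mg × (439 mL / 750 mL) = 3.132 mg
sucrose: 6.18 g × (439 mL / 750 mL) = 3.617 g
L-histidine: 0.642 g × (439 mL / 750 mL) = 0.375784 g = 375.784 mg
L-glutamine: 1.38 g × (439 mL / 750 mL) = 0.80776 g = 807.760 mg
ammonium sulfate: 2.84 g × (439 mL / 750 mL) = 1.662 g

phenol red 3.132 mg; sucrose 3.617 g; L-histidine 375.784 mg; L-glutamine 807.760 mg; ammonium sulfate 1.662 g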